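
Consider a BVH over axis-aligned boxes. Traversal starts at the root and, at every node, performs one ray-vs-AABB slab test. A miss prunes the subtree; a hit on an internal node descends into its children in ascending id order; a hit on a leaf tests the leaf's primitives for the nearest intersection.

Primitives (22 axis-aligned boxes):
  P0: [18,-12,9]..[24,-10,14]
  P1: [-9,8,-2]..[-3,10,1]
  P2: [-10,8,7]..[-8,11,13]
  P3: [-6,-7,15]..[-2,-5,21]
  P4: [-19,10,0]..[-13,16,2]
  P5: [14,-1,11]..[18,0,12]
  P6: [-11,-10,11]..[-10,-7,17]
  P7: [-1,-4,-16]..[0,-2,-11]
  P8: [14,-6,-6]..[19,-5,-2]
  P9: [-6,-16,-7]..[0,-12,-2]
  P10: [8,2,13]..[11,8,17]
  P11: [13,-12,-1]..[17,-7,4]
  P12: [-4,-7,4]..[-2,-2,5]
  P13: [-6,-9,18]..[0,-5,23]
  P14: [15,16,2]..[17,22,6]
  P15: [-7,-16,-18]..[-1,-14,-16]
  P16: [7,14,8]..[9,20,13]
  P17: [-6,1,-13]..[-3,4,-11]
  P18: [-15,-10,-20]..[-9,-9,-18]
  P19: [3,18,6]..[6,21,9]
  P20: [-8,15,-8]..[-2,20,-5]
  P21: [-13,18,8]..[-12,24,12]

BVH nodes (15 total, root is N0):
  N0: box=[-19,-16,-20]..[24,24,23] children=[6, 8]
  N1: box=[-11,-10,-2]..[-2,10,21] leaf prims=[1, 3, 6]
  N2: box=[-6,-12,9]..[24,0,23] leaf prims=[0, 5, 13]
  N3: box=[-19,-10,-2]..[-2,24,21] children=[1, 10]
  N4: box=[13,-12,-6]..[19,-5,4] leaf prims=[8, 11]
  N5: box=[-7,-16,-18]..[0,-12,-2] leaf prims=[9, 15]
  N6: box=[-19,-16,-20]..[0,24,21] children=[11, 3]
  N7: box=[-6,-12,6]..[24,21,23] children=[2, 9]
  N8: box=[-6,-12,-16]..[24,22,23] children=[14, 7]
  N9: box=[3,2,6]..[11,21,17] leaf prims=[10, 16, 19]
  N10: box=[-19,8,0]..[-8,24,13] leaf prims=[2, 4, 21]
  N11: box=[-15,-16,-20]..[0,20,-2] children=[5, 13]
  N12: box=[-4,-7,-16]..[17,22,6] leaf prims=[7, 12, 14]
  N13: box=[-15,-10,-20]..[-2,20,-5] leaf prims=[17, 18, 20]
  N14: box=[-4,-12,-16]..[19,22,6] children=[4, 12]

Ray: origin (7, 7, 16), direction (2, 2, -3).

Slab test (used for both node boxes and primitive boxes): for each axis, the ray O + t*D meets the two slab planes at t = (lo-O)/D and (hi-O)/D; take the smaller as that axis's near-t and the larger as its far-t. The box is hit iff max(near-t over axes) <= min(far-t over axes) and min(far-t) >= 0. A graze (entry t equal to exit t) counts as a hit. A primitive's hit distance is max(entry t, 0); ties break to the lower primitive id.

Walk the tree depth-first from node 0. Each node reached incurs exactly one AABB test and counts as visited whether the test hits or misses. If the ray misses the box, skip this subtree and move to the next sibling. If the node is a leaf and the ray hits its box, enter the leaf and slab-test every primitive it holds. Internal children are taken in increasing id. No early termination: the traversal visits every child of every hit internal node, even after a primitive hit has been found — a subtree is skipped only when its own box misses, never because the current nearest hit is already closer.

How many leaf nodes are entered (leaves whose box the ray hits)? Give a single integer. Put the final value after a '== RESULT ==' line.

Walk:
N0 x:[-13,17/2] y:[-23/2,17/2] z:[-7/3,12] -> hit [-7/3,17/2], descend [6, 8]
  N6 x:[-13,-7/2] y:[-23/2,17/2] z:[-5/3,12] -> miss, prune
  N8 x:[-13/2,17/2] y:[-19/2,15/2] z:[-7/3,32/3] -> hit [-7/3,15/2], descend [7, 14]
    N7 x:[-13/2,17/2] y:[-19/2,7] z:[-7/3,10/3] -> hit [-7/3,10/3], descend [2, 9]
      N2 x:[-13/2,17/2] y:[-19/2,-7/2] z:[-7/3,7/3] -> miss, prune
      N9 x:[-2,2] y:[-5/2,7] z:[-1/3,10/3] -> hit [-1/3,2] leaf, test {P10@t=1/2, P16(miss), P19(miss)}
    N14 x:[-11/2,6] y:[-19/2,15/2] z:[10/3,32/3] -> hit [10/3,6], descend [4, 12]
      N4 x:[3,6] y:[-19/2,-6] z:[4,22/3] -> miss, prune
      N12 x:[-11/2,5] y:[-7,15/2] z:[10/3,32/3] -> hit [10/3,5] leaf, test {P7(miss), P12(miss), P14@t=9/2}

Summary -> nodes [0, 6, 8, 7, 2, 9, 14, 4, 12]; box-tests=9; leaf-entries=2; first=P10

== RESULT ==
2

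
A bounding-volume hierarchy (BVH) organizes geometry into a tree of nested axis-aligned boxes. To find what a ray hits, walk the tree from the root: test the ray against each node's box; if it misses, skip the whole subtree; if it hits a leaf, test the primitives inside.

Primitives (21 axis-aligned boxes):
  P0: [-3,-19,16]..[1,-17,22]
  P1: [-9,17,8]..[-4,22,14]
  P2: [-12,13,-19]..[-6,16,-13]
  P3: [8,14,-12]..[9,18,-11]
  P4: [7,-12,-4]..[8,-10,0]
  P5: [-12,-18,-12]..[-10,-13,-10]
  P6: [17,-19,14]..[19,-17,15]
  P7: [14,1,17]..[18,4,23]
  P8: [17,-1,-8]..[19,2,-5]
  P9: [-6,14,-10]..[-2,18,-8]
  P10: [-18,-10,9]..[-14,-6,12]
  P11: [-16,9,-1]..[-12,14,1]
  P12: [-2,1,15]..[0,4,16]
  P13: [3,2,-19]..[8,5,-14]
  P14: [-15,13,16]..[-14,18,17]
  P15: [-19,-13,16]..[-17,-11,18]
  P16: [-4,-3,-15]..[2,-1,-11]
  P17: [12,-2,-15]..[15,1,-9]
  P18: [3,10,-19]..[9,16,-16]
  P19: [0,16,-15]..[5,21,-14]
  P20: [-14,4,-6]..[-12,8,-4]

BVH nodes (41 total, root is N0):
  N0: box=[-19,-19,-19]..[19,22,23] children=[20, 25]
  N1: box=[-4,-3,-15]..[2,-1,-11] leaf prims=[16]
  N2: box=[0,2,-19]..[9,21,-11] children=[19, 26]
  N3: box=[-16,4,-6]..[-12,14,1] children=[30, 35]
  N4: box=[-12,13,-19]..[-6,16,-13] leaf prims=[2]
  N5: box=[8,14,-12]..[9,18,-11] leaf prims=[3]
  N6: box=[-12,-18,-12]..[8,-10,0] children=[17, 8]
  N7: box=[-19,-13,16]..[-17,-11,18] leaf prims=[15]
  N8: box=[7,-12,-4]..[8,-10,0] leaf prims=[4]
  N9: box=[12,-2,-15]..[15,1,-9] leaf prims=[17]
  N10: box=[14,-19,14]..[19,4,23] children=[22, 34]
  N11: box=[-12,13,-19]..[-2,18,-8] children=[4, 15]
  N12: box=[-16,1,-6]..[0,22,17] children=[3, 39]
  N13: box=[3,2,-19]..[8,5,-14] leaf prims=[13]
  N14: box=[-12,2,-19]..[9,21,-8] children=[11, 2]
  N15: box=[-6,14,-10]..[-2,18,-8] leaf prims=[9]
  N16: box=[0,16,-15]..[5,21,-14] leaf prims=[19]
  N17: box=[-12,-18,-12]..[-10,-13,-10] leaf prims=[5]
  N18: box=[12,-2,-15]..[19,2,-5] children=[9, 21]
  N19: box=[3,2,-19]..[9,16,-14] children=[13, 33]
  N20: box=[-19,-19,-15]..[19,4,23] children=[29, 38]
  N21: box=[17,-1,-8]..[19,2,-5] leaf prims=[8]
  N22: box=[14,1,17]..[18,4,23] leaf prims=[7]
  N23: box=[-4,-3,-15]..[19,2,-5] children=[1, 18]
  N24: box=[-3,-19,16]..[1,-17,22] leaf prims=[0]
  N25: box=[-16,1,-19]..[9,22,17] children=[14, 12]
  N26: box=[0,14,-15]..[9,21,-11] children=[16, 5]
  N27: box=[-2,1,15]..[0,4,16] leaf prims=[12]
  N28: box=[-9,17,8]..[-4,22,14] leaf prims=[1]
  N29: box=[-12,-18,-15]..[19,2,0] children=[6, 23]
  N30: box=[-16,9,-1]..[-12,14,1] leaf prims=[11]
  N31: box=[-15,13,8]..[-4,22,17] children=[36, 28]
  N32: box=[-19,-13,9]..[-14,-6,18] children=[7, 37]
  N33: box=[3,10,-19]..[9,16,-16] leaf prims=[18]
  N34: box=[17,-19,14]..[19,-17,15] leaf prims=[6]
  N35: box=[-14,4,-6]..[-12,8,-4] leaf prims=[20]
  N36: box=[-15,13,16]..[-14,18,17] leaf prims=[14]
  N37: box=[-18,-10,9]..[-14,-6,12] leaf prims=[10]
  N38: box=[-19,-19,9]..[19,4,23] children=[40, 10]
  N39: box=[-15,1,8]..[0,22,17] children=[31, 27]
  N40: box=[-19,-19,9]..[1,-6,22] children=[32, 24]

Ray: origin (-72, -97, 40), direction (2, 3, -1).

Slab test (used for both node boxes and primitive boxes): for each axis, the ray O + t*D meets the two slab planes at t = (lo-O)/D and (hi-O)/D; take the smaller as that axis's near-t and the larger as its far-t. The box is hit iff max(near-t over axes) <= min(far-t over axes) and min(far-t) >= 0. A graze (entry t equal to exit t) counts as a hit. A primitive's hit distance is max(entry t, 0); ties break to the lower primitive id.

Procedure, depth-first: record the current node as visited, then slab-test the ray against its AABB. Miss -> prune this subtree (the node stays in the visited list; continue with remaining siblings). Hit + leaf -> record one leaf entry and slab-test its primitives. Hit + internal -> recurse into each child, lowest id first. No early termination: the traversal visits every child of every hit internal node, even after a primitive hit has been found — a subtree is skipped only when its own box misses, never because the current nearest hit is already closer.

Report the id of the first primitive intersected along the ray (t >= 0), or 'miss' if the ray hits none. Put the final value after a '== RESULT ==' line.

Traverse from the root:
N0 x:[53/2,91/2] y:[26,119/3] z:[17,59] -> hit [53/2,119/3], descend [20, 25]
  N20 x:[53/2,91/2] y:[26,101/3] z:[17,55] -> hit [53/2,101/3], descend [29, 38]
    N29 x:[30,91/2] y:[79/3,33] z:[40,55] -> miss, prune
    N38 x:[53/2,91/2] y:[26,101/3] z:[17,31] -> hit [53/2,31], descend [10, 40]
      N10 x:[43,91/2] y:[26,101/3] z:[17,26] -> miss, prune
      N40 x:[53/2,73/2] y:[26,91/3] z:[18,31] -> hit [53/2,91/3], descend [24, 32]
        N24 x:[69/2,73/2] y:[26,80/3] z:[18,24] -> miss, prune
        N32 x:[53/2,29] y:[28,91/3] z:[22,31] -> hit [28,29], descend [7, 37]
          N7 x:[53/2,55/2] y:[28,86/3] z:[22,24] -> miss, prune
          N37 x:[27,29] y:[29,91/3] z:[28,31] -> hit [29,29] leaf, test {P10@t=29}
  N25 x:[28,81/2] y:[98/3,119/3] z:[23,59] -> hit [98/3,119/3], descend [12, 14]
    N12 x:[28,36] y:[98/3,119/3] z:[23,46] -> hit [98/3,36], descend [3, 39]
      N3 x:[28,30] y:[101/3,37] z:[39,46] -> miss, prune
      N39 x:[57/2,36] y:[98/3,119/3] z:[23,32] -> miss, prune
    N14 x:[30,81/2] y:[33,118/3] z:[48,59] -> miss, prune

15 AABB tests over nodes [0, 20, 29, 38, 10, 40, 24, 32, 7, 37, 25, 12, 3, 39, 14]; 1 leaf entered; closest P10.

== RESULT ==
10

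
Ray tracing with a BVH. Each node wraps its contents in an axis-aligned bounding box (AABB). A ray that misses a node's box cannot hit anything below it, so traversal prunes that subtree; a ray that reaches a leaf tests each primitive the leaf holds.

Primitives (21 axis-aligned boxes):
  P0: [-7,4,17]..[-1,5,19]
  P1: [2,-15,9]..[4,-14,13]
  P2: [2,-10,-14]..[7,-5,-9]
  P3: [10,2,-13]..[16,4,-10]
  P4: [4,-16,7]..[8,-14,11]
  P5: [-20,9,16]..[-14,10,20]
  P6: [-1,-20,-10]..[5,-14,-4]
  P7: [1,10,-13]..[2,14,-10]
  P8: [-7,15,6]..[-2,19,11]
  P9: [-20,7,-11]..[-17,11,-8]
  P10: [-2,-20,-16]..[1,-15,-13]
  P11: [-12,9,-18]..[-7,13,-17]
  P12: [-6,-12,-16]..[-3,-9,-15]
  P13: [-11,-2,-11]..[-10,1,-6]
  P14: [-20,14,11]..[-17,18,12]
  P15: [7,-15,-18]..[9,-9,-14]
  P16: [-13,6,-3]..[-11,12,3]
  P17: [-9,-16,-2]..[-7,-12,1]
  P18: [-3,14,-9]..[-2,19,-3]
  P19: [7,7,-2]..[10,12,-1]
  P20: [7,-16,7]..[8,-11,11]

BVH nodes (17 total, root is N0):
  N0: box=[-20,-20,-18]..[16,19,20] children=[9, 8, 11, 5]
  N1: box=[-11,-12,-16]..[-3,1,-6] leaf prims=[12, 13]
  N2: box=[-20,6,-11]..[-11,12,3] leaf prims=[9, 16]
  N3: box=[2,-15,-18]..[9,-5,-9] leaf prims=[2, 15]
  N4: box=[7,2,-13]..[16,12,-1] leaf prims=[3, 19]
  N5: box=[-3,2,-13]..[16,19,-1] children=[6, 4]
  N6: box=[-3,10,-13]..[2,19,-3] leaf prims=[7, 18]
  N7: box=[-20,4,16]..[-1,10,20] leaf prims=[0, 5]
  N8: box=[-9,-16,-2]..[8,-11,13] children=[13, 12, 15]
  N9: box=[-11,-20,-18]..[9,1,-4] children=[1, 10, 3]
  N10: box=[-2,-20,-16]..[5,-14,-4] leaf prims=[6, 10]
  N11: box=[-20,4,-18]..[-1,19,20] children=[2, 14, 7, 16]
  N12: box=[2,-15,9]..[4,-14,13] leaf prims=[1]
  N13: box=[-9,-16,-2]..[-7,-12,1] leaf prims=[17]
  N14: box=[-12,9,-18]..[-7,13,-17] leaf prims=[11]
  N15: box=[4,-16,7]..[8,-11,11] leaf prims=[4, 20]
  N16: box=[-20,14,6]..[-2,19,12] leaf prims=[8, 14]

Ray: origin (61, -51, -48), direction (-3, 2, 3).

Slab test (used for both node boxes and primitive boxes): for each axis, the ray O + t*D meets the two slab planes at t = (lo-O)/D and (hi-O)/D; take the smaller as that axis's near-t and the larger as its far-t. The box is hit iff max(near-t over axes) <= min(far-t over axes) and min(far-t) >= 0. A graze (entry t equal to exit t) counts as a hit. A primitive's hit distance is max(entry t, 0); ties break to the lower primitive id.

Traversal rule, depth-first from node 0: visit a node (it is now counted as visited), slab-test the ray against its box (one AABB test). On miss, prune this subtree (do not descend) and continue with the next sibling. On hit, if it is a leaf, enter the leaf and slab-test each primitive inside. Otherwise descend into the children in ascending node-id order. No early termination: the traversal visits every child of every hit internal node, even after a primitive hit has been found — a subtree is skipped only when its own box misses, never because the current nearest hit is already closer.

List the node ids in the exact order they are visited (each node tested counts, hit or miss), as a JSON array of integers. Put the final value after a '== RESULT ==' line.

Traverse from the root:
N0 x:[15,27] y:[31/2,35] z:[10,68/3] -> hit [31/2,68/3], descend [5, 8, 9, 11]
  N5 x:[15,64/3] y:[53/2,35] z:[35/3,47/3] -> miss, prune
  N8 x:[53/3,70/3] y:[35/2,20] z:[46/3,61/3] -> hit [53/3,20], descend [12, 13, 15]
    N12 x:[19,59/3] y:[18,37/2] z:[19,61/3] -> miss, prune
    N13 x:[68/3,70/3] y:[35/2,39/2] z:[46/3,49/3] -> miss, prune
    N15 x:[53/3,19] y:[35/2,20] z:[55/3,59/3] -> hit [55/3,19] leaf, test {P4@t=55/3, P20(miss)}
  N9 x:[52/3,24] y:[31/2,26] z:[10,44/3] -> miss, prune
  N11 x:[62/3,27] y:[55/2,35] z:[10,68/3] -> miss, prune

order=[0, 5, 8, 12, 13, 15, 9, 11]  |boxes|=8  |leaves|=1  hit=P4

== RESULT ==
[0, 5, 8, 12, 13, 15, 9, 11]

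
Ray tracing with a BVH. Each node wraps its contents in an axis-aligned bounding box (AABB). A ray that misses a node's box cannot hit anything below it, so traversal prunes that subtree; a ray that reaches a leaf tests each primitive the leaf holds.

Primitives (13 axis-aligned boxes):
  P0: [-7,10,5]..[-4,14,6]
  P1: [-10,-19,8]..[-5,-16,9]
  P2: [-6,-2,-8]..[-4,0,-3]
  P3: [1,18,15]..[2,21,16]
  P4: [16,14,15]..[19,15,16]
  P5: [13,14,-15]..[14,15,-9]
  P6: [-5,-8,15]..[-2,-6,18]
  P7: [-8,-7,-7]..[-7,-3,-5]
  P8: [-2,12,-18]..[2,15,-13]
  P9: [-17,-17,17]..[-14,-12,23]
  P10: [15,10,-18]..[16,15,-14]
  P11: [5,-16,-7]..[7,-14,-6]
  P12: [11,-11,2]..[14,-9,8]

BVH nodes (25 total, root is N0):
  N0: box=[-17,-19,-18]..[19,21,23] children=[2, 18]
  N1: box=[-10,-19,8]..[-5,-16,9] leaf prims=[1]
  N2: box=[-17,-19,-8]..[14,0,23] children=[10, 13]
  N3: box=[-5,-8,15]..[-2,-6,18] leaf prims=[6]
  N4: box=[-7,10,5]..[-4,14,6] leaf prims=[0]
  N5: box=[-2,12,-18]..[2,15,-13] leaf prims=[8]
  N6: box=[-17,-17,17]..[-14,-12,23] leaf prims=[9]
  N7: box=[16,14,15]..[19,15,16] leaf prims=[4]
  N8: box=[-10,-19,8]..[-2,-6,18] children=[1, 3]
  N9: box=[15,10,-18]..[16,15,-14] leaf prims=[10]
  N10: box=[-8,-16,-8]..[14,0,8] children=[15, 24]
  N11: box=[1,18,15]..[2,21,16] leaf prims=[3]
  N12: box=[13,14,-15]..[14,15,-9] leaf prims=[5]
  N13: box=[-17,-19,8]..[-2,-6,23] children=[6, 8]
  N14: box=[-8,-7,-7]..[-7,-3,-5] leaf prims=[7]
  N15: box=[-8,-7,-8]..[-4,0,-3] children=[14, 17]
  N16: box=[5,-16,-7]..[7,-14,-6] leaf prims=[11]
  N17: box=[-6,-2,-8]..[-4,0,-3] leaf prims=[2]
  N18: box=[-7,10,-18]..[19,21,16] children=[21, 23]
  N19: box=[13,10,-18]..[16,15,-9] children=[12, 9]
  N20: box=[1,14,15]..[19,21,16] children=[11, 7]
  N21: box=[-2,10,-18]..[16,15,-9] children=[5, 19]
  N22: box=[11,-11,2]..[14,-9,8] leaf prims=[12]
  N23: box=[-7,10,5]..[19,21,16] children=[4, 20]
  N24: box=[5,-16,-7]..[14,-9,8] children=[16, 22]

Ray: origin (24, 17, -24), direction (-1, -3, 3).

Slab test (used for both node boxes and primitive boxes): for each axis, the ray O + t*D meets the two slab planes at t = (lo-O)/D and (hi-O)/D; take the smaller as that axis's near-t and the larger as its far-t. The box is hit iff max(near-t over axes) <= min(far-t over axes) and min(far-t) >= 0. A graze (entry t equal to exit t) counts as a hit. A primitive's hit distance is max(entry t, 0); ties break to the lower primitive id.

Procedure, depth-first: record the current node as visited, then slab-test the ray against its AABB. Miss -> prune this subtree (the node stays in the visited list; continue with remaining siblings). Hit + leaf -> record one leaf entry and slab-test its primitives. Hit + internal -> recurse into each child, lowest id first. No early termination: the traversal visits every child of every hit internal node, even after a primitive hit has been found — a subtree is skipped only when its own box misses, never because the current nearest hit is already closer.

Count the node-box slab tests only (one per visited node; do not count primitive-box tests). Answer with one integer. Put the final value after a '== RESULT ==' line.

Traverse from the root:
N0 x:[5,41] y:[-4/3,12] z:[2,47/3] -> hit [5,12], descend [2, 18]
  N2 x:[10,41] y:[17/3,12] z:[16/3,47/3] -> hit [10,12], descend [10, 13]
    N10 x:[10,32] y:[17/3,11] z:[16/3,32/3] -> hit [10,32/3], descend [15, 24]
      N15 x:[28,32] y:[17/3,8] z:[16/3,7] -> miss, prune
      N24 x:[10,19] y:[26/3,11] z:[17/3,32/3] -> hit [10,32/3], descend [16, 22]
        N16 x:[17,19] y:[31/3,11] z:[17/3,6] -> miss, prune
        N22 x:[10,13] y:[26/3,28/3] z:[26/3,32/3] -> miss, prune
    N13 x:[26,41] y:[23/3,12] z:[32/3,47/3] -> miss, prune
  N18 x:[5,31] y:[-4/3,7/3] z:[2,40/3] -> miss, prune

9 AABB tests over nodes [0, 2, 10, 15, 24, 16, 22, 13, 18]; 0 leaves entered; closest miss.

== RESULT ==
9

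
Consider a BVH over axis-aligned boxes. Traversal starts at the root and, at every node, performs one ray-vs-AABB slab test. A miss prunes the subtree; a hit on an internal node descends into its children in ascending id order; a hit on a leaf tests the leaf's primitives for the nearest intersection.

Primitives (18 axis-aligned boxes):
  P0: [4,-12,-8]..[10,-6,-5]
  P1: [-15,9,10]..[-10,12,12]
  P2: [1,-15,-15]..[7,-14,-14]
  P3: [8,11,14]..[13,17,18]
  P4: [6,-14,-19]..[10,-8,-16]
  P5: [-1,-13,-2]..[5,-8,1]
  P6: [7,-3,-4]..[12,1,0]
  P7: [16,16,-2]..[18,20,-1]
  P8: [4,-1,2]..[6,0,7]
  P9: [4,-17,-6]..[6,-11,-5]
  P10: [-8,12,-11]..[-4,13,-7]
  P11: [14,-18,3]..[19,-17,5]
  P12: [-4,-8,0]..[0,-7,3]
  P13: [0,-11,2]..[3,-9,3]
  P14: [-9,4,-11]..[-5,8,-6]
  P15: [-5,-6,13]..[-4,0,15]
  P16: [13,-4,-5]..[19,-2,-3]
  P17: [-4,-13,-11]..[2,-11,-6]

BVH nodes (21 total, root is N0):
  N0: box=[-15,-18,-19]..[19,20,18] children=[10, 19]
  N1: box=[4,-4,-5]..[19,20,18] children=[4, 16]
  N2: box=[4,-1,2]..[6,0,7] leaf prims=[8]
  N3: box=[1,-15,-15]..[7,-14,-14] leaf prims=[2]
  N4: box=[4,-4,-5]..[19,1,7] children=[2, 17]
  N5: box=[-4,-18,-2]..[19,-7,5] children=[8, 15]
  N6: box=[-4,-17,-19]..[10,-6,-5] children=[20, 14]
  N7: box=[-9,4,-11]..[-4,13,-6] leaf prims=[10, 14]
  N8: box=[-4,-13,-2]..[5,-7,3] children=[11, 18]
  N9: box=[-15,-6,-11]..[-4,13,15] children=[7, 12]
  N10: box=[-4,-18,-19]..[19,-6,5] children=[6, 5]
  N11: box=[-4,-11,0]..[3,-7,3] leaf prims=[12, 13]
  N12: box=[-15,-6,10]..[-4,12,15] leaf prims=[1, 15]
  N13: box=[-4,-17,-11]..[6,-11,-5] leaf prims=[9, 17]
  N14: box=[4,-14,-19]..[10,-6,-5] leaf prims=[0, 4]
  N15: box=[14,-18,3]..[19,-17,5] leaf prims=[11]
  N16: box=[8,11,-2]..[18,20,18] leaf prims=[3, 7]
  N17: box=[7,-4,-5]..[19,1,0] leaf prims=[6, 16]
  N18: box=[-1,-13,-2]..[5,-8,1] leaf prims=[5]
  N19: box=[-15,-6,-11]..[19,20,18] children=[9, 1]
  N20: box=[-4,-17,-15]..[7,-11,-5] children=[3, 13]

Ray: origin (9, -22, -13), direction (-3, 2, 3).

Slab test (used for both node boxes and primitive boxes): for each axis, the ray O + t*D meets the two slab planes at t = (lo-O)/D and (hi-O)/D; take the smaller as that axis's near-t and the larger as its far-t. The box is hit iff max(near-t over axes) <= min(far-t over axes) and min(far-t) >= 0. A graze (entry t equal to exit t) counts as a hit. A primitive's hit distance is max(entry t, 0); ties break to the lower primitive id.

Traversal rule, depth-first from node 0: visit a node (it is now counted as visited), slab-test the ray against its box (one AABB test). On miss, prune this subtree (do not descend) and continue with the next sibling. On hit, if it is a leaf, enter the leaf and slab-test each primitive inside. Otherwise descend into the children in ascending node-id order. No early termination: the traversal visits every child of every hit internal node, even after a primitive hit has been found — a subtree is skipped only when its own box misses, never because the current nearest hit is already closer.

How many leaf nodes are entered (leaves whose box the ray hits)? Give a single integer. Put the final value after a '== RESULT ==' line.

Trace the traversal:
N0 x:[-10/3,8] y:[2,21] z:[-2,31/3] -> hit [2,8], descend [10, 19]
  N10 x:[-10/3,13/3] y:[2,8] z:[-2,6] -> hit [2,13/3], descend [5, 6]
    N5 x:[-10/3,13/3] y:[2,15/2] z:[11/3,6] -> hit [11/3,13/3], descend [8, 15]
      N8 x:[4/3,13/3] y:[9/2,15/2] z:[11/3,16/3] -> miss, prune
      N15 x:[-10/3,-5/3] y:[2,5/2] z:[16/3,6] -> miss, prune
    N6 x:[-1/3,13/3] y:[5/2,8] z:[-2,8/3] -> hit [5/2,8/3], descend [14, 20]
      N14 x:[-1/3,5/3] y:[4,8] z:[-2,8/3] -> miss, prune
      N20 x:[2/3,13/3] y:[5/2,11/2] z:[-2/3,8/3] -> hit [5/2,8/3], descend [3, 13]
        N3 x:[2/3,8/3] y:[7/2,4] z:[-2/3,-1/3] -> miss, prune
        N13 x:[1,13/3] y:[5/2,11/2] z:[2/3,8/3] -> hit [5/2,8/3] leaf, test {P9(miss), P17(miss)}
  N19 x:[-10/3,8] y:[8,21] z:[2/3,31/3] -> hit [8,8], descend [1, 9]
    N1 x:[-10/3,5/3] y:[9,21] z:[8/3,31/3] -> miss, prune
    N9 x:[13/3,8] y:[8,35/2] z:[2/3,28/3] -> hit [8,8], descend [7, 12]
      N7 x:[13/3,6] y:[13,35/2] z:[2/3,7/3] -> miss, prune
      N12 x:[13/3,8] y:[8,17] z:[23/3,28/3] -> hit [8,8] leaf, test {P1(miss), P15(miss)}

Summary -> nodes [0, 10, 5, 8, 15, 6, 14, 20, 3, 13, 19, 1, 9, 7, 12]; box-tests=15; leaf-entries=2; first=miss

== RESULT ==
2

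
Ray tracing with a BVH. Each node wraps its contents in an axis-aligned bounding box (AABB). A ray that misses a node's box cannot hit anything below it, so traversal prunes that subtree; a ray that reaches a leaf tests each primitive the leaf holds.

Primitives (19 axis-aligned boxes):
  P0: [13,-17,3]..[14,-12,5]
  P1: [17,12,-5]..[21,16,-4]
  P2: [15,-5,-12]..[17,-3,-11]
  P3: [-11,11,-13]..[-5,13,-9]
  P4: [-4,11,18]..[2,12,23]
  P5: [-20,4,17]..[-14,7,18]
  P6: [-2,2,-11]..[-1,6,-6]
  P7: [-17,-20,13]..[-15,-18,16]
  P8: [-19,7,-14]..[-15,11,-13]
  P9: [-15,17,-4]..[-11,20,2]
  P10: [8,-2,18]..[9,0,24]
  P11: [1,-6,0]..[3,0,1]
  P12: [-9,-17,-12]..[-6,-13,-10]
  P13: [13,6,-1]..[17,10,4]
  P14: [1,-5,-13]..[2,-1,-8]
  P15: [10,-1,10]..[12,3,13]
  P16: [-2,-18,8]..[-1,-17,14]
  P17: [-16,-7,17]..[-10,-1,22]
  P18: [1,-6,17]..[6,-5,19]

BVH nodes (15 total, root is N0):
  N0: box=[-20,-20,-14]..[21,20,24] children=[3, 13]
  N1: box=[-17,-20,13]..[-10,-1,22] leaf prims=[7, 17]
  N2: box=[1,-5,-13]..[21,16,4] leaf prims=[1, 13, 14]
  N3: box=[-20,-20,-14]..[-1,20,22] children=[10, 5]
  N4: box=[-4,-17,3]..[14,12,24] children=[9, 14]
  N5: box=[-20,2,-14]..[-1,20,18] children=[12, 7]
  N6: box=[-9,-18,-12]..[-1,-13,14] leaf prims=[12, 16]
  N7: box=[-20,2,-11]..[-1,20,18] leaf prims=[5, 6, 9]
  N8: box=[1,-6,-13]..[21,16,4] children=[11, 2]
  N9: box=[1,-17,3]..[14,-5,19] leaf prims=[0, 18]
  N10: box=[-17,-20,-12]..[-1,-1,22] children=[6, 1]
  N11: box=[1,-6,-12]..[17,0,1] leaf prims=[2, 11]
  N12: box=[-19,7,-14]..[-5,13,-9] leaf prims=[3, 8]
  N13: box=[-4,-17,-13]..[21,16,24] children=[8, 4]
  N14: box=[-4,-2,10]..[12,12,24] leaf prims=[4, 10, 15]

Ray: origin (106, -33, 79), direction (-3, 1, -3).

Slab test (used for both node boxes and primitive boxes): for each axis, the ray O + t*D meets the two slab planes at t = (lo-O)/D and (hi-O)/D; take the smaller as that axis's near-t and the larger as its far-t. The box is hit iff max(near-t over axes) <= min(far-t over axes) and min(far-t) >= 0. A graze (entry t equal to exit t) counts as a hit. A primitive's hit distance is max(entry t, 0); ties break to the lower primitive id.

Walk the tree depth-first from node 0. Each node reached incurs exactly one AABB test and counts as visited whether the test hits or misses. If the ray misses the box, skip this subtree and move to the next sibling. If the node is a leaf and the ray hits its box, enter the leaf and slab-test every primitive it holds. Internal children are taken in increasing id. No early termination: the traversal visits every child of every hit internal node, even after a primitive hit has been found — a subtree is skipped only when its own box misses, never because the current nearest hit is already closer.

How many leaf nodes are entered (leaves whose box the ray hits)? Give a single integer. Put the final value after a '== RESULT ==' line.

Walk:
N0 x:[85/3,42] y:[13,53] z:[55/3,31] -> hit [85/3,31], descend [3, 13]
  N3 x:[107/3,42] y:[13,53] z:[19,31] -> miss, prune
  N13 x:[85/3,110/3] y:[16,49] z:[55/3,92/3] -> hit [85/3,92/3], descend [4, 8]
    N4 x:[92/3,110/3] y:[16,45] z:[55/3,76/3] -> miss, prune
    N8 x:[85/3,35] y:[27,49] z:[25,92/3] -> hit [85/3,92/3], descend [2, 11]
      N2 x:[85/3,35] y:[28,49] z:[25,92/3] -> hit [85/3,92/3] leaf, test {P1(miss), P13(miss), P14(miss)}
      N11 x:[89/3,35] y:[27,33] z:[26,91/3] -> hit [89/3,91/3] leaf, test {P2@t=30, P11(miss)}

7 AABB tests over nodes [0, 3, 13, 4, 8, 2, 11]; 2 leaves entered; closest P2.

== RESULT ==
2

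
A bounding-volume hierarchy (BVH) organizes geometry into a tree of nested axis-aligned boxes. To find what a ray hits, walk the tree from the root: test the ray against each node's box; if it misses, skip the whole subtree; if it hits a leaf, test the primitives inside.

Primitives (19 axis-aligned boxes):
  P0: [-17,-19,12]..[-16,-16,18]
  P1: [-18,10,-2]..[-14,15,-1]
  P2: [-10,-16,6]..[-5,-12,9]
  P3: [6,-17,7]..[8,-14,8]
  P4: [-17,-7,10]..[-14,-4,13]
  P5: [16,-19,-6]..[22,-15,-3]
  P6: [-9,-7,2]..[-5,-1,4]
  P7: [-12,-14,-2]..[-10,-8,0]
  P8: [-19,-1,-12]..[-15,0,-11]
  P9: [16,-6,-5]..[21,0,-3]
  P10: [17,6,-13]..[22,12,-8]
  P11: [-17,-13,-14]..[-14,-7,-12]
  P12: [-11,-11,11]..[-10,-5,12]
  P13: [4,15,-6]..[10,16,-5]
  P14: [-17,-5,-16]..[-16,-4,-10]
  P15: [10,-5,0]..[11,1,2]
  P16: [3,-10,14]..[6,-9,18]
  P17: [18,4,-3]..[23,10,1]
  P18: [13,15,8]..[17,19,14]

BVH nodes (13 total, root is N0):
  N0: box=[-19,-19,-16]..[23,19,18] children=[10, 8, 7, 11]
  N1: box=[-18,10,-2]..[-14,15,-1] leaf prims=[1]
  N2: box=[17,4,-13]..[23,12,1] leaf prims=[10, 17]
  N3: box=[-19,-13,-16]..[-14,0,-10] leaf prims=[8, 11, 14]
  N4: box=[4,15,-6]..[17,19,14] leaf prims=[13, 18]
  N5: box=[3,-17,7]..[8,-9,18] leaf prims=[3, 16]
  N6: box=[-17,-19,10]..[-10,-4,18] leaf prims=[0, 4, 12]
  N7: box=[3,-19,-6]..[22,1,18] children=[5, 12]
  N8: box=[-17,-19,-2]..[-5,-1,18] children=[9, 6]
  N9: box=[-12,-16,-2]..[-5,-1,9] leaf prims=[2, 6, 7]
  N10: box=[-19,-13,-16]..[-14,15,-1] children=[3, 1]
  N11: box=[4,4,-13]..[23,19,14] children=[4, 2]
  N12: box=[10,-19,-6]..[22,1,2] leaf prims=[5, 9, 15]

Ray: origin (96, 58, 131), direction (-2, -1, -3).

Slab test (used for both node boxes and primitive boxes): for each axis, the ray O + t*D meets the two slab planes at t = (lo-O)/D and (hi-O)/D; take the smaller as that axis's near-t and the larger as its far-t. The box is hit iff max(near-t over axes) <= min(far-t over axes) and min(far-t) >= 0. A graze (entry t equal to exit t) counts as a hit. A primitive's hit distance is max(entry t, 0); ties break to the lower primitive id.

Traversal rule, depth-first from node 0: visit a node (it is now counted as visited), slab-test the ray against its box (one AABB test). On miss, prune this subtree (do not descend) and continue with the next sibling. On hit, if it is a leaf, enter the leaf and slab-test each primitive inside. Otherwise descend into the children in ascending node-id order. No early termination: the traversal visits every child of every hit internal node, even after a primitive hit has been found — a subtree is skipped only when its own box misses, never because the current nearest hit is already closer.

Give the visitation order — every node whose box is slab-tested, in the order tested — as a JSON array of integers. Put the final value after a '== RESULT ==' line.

Trace the traversal:
N0 x:[73/2,115/2] y:[39,77] z:[113/3,49] -> hit [39,49], descend [7, 8, 10, 11]
  N7 x:[37,93/2] y:[57,77] z:[113/3,137/3] -> miss, prune
  N8 x:[101/2,113/2] y:[59,77] z:[113/3,133/3] -> miss, prune
  N10 x:[55,115/2] y:[43,71] z:[44,49] -> miss, prune
  N11 x:[73/2,46] y:[39,54] z:[39,48] -> hit [39,46], descend [2, 4]
    N2 x:[73/2,79/2] y:[46,54] z:[130/3,48] -> miss, prune
    N4 x:[79/2,46] y:[39,43] z:[39,137/3] -> hit [79/2,43] leaf, test {P13(miss), P18@t=79/2}

Visited [0, 7, 8, 10, 11, 2, 4]. Tests: 7 box, 1 leaf. Nearest: P18.

== RESULT ==
[0, 7, 8, 10, 11, 2, 4]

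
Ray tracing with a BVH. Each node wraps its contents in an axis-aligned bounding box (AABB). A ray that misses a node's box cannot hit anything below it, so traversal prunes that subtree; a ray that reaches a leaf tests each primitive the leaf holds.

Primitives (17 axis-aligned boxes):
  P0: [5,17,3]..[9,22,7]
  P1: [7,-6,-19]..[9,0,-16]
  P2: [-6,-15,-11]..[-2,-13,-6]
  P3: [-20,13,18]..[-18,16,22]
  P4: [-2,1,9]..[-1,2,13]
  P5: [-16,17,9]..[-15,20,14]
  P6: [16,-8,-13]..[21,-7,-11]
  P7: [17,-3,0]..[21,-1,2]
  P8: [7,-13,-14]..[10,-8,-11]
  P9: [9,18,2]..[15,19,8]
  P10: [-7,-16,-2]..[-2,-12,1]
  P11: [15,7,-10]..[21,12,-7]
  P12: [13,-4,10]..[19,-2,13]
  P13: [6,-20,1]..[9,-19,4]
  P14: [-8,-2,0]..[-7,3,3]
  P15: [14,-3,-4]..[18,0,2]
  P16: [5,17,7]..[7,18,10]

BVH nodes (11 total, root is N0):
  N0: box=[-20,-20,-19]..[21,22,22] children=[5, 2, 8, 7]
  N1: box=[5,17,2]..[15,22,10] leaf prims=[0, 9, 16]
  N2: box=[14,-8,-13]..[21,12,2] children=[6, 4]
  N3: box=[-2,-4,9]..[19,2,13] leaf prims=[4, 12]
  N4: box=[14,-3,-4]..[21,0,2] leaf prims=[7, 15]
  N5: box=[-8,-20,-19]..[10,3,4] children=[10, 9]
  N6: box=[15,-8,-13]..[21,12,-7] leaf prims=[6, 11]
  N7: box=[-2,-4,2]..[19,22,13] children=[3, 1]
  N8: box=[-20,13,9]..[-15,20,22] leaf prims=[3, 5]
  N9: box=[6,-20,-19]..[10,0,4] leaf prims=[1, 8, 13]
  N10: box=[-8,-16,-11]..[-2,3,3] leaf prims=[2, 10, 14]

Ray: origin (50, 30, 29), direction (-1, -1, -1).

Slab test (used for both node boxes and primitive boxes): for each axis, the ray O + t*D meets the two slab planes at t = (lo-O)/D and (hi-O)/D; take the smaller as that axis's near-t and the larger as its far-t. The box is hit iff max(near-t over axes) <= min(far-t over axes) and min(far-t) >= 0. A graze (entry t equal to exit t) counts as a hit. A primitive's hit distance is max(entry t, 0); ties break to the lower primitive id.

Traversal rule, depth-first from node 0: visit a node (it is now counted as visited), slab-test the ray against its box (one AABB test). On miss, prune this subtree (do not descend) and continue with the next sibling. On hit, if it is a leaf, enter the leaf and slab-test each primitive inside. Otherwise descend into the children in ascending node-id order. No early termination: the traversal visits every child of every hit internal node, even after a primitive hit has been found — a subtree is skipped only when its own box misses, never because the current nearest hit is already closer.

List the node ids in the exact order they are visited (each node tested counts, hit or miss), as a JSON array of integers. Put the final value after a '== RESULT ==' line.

Traverse from the root:
N0 x:[29,70] y:[8,50] z:[7,48] -> hit [29,48], descend [2, 5, 7, 8]
  N2 x:[29,36] y:[18,38] z:[27,42] -> hit [29,36], descend [4, 6]
    N4 x:[29,36] y:[30,33] z:[27,33] -> hit [30,33] leaf, test {P7(miss), P15@t=32}
    N6 x:[29,35] y:[18,38] z:[36,42] -> miss, prune
  N5 x:[40,58] y:[27,50] z:[25,48] -> hit [40,48], descend [9, 10]
    N9 x:[40,44] y:[30,50] z:[25,48] -> hit [40,44] leaf, test {P1(miss), P8@t=40, P13(miss)}
    N10 x:[52,58] y:[27,46] z:[26,40] -> miss, prune
  N7 x:[31,52] y:[8,34] z:[16,27] -> miss, prune
  N8 x:[65,70] y:[10,17] z:[7,20] -> miss, prune

Visited [0, 2, 4, 6, 5, 9, 10, 7, 8]. Tests: 9 box, 2 leaf. Nearest: P15.

== RESULT ==
[0, 2, 4, 6, 5, 9, 10, 7, 8]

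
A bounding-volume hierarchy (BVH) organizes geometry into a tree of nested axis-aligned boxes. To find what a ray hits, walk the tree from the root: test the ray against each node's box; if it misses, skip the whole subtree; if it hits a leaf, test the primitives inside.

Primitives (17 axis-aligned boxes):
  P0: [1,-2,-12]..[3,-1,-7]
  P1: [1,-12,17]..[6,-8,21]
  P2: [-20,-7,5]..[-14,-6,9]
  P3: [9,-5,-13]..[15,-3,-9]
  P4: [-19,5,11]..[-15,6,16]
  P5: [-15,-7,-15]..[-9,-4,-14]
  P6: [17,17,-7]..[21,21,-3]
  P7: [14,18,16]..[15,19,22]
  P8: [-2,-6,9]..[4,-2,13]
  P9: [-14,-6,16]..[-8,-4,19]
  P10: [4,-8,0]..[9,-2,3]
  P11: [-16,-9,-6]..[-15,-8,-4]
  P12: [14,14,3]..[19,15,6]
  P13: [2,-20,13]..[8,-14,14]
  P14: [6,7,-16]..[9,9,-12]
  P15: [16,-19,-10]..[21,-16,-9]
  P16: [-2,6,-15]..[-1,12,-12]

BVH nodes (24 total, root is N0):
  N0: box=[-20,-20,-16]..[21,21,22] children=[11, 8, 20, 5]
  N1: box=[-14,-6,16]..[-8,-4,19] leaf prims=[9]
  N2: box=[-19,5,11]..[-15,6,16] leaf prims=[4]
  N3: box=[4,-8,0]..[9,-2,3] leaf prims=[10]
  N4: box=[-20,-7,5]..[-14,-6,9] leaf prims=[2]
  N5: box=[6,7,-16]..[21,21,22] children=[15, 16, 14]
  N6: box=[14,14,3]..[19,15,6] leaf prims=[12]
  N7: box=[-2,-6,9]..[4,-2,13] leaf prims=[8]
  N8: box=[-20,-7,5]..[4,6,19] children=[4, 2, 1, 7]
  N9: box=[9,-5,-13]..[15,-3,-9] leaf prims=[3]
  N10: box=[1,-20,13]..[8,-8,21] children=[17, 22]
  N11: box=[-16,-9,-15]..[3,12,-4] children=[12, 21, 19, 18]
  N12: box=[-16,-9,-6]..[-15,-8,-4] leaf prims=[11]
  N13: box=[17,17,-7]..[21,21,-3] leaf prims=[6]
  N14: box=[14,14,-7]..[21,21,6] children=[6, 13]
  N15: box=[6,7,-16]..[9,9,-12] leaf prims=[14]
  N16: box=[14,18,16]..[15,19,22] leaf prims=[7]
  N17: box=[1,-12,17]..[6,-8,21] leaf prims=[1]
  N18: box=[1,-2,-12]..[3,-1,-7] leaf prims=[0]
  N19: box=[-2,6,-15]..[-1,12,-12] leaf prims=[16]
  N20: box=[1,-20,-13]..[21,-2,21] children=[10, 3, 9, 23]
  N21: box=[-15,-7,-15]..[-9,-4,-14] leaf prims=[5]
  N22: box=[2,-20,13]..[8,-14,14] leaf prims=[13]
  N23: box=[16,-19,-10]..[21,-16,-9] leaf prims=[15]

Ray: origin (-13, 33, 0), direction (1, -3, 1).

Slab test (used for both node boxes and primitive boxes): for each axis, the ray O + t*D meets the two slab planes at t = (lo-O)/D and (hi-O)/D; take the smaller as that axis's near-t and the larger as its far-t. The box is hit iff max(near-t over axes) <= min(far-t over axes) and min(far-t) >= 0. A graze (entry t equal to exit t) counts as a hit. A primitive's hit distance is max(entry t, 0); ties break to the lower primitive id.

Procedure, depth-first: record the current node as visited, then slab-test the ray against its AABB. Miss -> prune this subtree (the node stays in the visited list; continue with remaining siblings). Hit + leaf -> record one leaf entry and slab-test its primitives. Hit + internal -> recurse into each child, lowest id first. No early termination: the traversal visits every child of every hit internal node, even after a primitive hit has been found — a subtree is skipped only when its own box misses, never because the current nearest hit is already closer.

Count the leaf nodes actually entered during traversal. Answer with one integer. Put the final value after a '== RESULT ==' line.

Traverse from the root:
N0 x:[-7,34] y:[4,53/3] z:[-16,22] -> hit [4,53/3], descend [5, 8, 11, 20]
  N5 x:[19,34] y:[4,26/3] z:[-16,22] -> miss, prune
  N8 x:[-7,17] y:[9,40/3] z:[5,19] -> hit [9,40/3], descend [1, 2, 4, 7]
    N1 x:[-1,5] y:[37/3,13] z:[16,19] -> miss, prune
    N2 x:[-6,-2] y:[9,28/3] z:[11,16] -> miss, prune
    N4 x:[-7,-1] y:[13,40/3] z:[5,9] -> miss, prune
    N7 x:[11,17] y:[35/3,13] z:[9,13] -> hit [35/3,13] leaf, test {P8@t=35/3}
  N11 x:[-3,16] y:[7,14] z:[-15,-4] -> miss, prune
  N20 x:[14,34] y:[35/3,53/3] z:[-13,21] -> hit [14,53/3], descend [3, 9, 10, 23]
    N3 x:[17,22] y:[35/3,41/3] z:[0,3] -> miss, prune
    N9 x:[22,28] y:[12,38/3] z:[-13,-9] -> miss, prune
    N10 x:[14,21] y:[41/3,53/3] z:[13,21] -> hit [14,53/3], descend [17, 22]
      N17 x:[14,19] y:[41/3,15] z:[17,21] -> miss, prune
      N22 x:[15,21] y:[47/3,53/3] z:[13,14] -> miss, prune
    N23 x:[29,34] y:[49/3,52/3] z:[-10,-9] -> miss, prune

Visited [0, 5, 8, 1, 2, 4, 7, 11, 20, 3, 9, 10, 17, 22, 23]. Tests: 15 box, 1 leaf. Nearest: P8.

== RESULT ==
1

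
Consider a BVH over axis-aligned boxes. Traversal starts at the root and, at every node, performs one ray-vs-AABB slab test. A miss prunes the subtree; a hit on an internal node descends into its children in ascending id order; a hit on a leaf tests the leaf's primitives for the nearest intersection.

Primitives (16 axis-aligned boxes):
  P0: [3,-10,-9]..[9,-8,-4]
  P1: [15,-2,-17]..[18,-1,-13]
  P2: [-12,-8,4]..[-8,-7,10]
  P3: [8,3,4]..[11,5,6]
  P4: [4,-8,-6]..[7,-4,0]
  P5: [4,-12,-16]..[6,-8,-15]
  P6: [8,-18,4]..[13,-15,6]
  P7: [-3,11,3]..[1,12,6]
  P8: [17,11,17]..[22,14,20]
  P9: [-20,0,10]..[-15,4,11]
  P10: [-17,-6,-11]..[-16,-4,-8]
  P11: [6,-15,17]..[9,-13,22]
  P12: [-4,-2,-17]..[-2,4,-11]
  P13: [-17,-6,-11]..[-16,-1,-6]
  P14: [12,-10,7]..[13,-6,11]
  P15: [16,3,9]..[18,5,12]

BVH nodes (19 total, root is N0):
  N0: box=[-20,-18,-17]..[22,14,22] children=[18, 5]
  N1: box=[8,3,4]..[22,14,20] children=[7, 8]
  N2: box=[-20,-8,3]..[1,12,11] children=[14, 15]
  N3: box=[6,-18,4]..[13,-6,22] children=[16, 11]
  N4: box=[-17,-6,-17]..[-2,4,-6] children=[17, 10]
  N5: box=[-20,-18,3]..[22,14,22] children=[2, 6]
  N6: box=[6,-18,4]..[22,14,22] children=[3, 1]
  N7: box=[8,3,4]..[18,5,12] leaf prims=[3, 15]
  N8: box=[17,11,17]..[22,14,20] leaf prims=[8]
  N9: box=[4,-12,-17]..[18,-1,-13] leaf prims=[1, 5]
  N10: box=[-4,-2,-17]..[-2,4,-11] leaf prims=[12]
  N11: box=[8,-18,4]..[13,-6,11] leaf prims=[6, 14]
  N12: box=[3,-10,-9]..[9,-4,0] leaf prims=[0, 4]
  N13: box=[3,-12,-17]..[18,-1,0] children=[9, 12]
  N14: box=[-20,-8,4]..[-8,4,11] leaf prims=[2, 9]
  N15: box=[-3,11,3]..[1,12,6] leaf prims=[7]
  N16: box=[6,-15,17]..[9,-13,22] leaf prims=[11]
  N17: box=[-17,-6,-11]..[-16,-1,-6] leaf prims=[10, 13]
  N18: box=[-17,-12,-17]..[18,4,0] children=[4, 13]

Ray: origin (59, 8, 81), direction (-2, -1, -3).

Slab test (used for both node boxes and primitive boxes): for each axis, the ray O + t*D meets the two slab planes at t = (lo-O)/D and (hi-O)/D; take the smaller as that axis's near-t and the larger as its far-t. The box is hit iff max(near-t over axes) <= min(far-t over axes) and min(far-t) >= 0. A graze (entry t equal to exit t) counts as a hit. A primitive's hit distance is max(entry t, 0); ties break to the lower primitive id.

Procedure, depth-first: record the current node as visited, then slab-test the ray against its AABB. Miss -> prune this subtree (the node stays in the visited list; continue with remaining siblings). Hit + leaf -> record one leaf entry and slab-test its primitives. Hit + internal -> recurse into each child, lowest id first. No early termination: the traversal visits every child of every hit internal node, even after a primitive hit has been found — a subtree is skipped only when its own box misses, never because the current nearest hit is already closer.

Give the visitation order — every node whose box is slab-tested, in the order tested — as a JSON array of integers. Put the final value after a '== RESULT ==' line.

Walk:
N0 x:[37/2,79/2] y:[-6,26] z:[59/3,98/3] -> hit [59/3,26], descend [5, 18]
  N5 x:[37/2,79/2] y:[-6,26] z:[59/3,26] -> hit [59/3,26], descend [2, 6]
    N2 x:[29,79/2] y:[-4,16] z:[70/3,26] -> miss, prune
    N6 x:[37/2,53/2] y:[-6,26] z:[59/3,77/3] -> hit [59/3,77/3], descend [1, 3]
      N1 x:[37/2,51/2] y:[-6,5] z:[61/3,77/3] -> miss, prune
      N3 x:[23,53/2] y:[14,26] z:[59/3,77/3] -> hit [23,77/3], descend [11, 16]
        N11 x:[23,51/2] y:[14,26] z:[70/3,77/3] -> hit [70/3,51/2] leaf, test {P6@t=25, P14(miss)}
        N16 x:[25,53/2] y:[21,23] z:[59/3,64/3] -> miss, prune
  N18 x:[41/2,38] y:[4,20] z:[27,98/3] -> miss, prune

9 AABB tests over nodes [0, 5, 2, 6, 1, 3, 11, 16, 18]; 1 leaf entered; closest P6.

== RESULT ==
[0, 5, 2, 6, 1, 3, 11, 16, 18]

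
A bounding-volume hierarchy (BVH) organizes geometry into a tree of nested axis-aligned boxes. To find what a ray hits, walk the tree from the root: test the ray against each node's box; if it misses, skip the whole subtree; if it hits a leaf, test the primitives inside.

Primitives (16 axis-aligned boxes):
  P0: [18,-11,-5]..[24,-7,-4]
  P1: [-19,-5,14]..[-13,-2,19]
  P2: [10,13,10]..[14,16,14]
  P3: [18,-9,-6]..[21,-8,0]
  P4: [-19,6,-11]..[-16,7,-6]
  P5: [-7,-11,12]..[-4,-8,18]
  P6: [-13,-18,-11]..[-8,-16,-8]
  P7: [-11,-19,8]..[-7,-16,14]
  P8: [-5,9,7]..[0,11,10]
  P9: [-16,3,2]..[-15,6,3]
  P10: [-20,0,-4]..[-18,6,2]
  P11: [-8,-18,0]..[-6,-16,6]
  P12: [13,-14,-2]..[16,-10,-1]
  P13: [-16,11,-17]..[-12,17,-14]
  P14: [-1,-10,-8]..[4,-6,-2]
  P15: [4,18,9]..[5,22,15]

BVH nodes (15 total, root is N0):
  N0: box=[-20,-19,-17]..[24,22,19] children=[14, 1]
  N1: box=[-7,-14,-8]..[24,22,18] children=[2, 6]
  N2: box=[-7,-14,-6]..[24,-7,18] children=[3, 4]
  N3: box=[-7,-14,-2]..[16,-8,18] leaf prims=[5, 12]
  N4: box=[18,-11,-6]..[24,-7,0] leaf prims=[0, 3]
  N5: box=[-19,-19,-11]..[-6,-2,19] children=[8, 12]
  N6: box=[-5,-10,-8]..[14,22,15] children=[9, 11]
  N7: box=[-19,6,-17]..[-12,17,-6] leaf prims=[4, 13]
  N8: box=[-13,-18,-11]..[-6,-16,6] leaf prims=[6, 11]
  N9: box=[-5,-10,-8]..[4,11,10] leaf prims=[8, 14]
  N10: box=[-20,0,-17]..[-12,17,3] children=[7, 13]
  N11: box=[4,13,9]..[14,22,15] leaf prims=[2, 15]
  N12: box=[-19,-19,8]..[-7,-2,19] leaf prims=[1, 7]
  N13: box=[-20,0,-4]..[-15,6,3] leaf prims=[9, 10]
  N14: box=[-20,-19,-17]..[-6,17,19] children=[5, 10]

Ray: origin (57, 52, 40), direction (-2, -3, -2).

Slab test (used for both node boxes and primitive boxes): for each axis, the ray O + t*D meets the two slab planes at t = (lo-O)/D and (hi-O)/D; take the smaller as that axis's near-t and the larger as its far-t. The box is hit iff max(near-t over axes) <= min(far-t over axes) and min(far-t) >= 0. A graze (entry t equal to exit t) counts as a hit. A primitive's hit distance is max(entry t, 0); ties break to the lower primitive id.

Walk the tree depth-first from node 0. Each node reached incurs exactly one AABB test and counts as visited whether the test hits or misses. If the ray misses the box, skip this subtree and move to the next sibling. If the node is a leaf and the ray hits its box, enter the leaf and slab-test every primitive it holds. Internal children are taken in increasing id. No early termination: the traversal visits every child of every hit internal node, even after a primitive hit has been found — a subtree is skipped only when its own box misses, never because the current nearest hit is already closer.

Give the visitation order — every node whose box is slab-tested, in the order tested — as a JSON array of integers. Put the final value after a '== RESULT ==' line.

Trace the traversal:
N0 x:[33/2,77/2] y:[10,71/3] z:[21/2,57/2] -> hit [33/2,71/3], descend [1, 14]
  N1 x:[33/2,32] y:[10,22] z:[11,24] -> hit [33/2,22], descend [2, 6]
    N2 x:[33/2,32] y:[59/3,22] z:[11,23] -> hit [59/3,22], descend [3, 4]
      N3 x:[41/2,32] y:[20,22] z:[11,21] -> hit [41/2,21] leaf, test {P5(miss), P12@t=62/3}
      N4 x:[33/2,39/2] y:[59/3,21] z:[20,23] -> miss, prune
    N6 x:[43/2,31] y:[10,62/3] z:[25/2,24] -> miss, prune
  N14 x:[63/2,77/2] y:[35/3,71/3] z:[21/2,57/2] -> miss, prune

order=[0, 1, 2, 3, 4, 6, 14]  |boxes|=7  |leaves|=1  hit=P12

== RESULT ==
[0, 1, 2, 3, 4, 6, 14]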